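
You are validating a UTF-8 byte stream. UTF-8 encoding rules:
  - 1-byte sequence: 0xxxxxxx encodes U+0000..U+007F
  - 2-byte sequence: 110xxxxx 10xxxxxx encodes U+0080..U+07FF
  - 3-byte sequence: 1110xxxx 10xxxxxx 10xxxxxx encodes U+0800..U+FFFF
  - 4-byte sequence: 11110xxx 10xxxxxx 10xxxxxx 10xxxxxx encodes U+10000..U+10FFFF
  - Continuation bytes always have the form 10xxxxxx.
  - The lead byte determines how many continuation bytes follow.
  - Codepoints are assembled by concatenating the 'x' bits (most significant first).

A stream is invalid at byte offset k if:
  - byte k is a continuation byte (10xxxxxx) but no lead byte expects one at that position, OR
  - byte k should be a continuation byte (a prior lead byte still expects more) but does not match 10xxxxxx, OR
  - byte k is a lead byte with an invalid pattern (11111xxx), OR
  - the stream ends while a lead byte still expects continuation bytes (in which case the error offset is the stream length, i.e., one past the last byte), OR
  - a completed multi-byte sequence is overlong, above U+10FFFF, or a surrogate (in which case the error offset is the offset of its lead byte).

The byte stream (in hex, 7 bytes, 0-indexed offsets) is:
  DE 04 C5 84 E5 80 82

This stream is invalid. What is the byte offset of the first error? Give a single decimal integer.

Byte[0]=DE: 2-byte lead, need 1 cont bytes. acc=0x1E
Byte[1]=04: expected 10xxxxxx continuation. INVALID

Answer: 1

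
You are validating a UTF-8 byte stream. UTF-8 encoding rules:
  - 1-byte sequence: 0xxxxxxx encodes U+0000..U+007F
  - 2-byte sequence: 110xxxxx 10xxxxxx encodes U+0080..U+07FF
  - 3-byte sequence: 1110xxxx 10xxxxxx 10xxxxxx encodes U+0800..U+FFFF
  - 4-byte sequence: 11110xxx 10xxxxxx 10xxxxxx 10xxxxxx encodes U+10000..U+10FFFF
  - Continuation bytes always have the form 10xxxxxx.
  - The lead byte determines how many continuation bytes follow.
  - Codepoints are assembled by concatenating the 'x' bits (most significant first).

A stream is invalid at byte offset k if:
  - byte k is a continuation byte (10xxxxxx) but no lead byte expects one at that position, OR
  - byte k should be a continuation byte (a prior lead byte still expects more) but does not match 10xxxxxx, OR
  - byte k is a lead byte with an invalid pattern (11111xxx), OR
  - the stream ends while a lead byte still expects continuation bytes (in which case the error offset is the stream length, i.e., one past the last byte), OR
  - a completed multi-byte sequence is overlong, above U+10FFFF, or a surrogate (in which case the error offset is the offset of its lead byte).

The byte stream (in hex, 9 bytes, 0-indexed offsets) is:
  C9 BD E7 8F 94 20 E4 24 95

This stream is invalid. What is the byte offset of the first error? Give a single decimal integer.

Answer: 7

Derivation:
Byte[0]=C9: 2-byte lead, need 1 cont bytes. acc=0x9
Byte[1]=BD: continuation. acc=(acc<<6)|0x3D=0x27D
Completed: cp=U+027D (starts at byte 0)
Byte[2]=E7: 3-byte lead, need 2 cont bytes. acc=0x7
Byte[3]=8F: continuation. acc=(acc<<6)|0x0F=0x1CF
Byte[4]=94: continuation. acc=(acc<<6)|0x14=0x73D4
Completed: cp=U+73D4 (starts at byte 2)
Byte[5]=20: 1-byte ASCII. cp=U+0020
Byte[6]=E4: 3-byte lead, need 2 cont bytes. acc=0x4
Byte[7]=24: expected 10xxxxxx continuation. INVALID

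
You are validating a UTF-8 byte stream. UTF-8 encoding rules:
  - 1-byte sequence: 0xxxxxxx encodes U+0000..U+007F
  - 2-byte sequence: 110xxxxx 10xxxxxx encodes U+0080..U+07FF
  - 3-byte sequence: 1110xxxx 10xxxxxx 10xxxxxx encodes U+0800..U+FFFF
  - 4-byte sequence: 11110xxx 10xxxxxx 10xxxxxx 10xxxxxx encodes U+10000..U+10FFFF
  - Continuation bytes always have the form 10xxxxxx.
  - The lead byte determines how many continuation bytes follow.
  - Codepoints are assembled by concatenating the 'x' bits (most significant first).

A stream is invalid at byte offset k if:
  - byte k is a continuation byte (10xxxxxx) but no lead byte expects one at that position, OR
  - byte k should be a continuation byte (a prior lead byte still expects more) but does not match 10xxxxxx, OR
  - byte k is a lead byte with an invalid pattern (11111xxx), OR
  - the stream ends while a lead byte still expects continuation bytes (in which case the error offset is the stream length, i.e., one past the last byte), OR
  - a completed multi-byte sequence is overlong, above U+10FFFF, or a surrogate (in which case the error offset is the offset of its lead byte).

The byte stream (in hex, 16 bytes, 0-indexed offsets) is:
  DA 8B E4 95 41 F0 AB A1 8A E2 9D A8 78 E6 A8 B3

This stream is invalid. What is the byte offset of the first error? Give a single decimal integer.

Byte[0]=DA: 2-byte lead, need 1 cont bytes. acc=0x1A
Byte[1]=8B: continuation. acc=(acc<<6)|0x0B=0x68B
Completed: cp=U+068B (starts at byte 0)
Byte[2]=E4: 3-byte lead, need 2 cont bytes. acc=0x4
Byte[3]=95: continuation. acc=(acc<<6)|0x15=0x115
Byte[4]=41: expected 10xxxxxx continuation. INVALID

Answer: 4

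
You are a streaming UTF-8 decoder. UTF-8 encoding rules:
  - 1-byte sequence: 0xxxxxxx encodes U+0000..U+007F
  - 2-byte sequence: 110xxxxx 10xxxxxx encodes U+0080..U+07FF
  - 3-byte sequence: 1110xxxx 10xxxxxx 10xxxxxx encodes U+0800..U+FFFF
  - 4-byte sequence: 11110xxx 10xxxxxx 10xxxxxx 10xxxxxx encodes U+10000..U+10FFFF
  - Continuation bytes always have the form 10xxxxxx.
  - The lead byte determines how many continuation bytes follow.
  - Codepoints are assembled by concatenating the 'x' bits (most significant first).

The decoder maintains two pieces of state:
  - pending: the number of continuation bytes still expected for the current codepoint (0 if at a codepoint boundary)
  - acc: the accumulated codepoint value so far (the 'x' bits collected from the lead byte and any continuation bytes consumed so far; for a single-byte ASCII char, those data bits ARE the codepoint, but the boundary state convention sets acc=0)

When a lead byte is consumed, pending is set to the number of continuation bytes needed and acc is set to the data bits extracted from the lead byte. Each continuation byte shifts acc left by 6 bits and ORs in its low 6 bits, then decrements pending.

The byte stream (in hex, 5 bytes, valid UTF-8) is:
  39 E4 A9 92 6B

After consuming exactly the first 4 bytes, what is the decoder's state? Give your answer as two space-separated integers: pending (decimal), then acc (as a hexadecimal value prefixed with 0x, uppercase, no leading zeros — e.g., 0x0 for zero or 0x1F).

Answer: 0 0x4A52

Derivation:
Byte[0]=39: 1-byte. pending=0, acc=0x0
Byte[1]=E4: 3-byte lead. pending=2, acc=0x4
Byte[2]=A9: continuation. acc=(acc<<6)|0x29=0x129, pending=1
Byte[3]=92: continuation. acc=(acc<<6)|0x12=0x4A52, pending=0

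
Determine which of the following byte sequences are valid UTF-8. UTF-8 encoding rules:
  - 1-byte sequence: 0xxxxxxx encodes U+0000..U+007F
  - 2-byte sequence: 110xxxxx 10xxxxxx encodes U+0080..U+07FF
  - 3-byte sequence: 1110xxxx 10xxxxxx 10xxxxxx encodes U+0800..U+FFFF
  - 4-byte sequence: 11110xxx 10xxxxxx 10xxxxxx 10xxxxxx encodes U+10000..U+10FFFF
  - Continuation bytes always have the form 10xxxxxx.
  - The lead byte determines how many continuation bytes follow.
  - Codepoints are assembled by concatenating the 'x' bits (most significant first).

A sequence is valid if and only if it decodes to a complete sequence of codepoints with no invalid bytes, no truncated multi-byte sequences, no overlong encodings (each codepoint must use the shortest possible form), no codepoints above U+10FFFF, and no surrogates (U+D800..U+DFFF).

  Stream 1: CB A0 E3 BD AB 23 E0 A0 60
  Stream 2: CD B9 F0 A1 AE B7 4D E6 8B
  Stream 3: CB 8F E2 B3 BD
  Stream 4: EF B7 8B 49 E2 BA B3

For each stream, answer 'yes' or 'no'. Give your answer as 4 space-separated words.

Stream 1: error at byte offset 8. INVALID
Stream 2: error at byte offset 9. INVALID
Stream 3: decodes cleanly. VALID
Stream 4: decodes cleanly. VALID

Answer: no no yes yes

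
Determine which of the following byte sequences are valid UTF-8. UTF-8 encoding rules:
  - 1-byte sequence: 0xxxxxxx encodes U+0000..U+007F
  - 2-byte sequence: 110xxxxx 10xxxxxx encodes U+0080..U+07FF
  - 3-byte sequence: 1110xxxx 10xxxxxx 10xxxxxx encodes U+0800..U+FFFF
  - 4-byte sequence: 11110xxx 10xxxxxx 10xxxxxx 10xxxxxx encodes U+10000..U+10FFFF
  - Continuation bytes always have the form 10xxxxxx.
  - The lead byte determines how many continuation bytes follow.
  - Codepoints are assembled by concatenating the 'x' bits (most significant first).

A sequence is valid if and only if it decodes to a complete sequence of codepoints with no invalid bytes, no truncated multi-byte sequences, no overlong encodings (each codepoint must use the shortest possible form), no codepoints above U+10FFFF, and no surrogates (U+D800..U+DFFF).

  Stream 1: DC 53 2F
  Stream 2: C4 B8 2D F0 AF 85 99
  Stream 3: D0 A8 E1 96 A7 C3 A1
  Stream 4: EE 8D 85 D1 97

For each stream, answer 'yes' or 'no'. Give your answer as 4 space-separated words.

Stream 1: error at byte offset 1. INVALID
Stream 2: decodes cleanly. VALID
Stream 3: decodes cleanly. VALID
Stream 4: decodes cleanly. VALID

Answer: no yes yes yes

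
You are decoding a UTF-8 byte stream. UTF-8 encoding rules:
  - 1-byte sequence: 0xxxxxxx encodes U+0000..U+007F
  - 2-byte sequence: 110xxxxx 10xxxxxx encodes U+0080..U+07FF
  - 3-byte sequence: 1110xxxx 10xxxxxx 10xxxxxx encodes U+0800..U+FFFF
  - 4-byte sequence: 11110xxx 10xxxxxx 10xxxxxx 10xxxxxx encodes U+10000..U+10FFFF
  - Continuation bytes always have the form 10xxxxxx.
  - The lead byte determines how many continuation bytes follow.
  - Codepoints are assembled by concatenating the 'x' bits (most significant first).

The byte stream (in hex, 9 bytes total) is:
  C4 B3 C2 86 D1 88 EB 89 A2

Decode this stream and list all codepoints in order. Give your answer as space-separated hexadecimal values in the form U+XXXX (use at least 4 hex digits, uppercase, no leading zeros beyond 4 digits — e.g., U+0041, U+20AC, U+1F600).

Answer: U+0133 U+0086 U+0448 U+B262

Derivation:
Byte[0]=C4: 2-byte lead, need 1 cont bytes. acc=0x4
Byte[1]=B3: continuation. acc=(acc<<6)|0x33=0x133
Completed: cp=U+0133 (starts at byte 0)
Byte[2]=C2: 2-byte lead, need 1 cont bytes. acc=0x2
Byte[3]=86: continuation. acc=(acc<<6)|0x06=0x86
Completed: cp=U+0086 (starts at byte 2)
Byte[4]=D1: 2-byte lead, need 1 cont bytes. acc=0x11
Byte[5]=88: continuation. acc=(acc<<6)|0x08=0x448
Completed: cp=U+0448 (starts at byte 4)
Byte[6]=EB: 3-byte lead, need 2 cont bytes. acc=0xB
Byte[7]=89: continuation. acc=(acc<<6)|0x09=0x2C9
Byte[8]=A2: continuation. acc=(acc<<6)|0x22=0xB262
Completed: cp=U+B262 (starts at byte 6)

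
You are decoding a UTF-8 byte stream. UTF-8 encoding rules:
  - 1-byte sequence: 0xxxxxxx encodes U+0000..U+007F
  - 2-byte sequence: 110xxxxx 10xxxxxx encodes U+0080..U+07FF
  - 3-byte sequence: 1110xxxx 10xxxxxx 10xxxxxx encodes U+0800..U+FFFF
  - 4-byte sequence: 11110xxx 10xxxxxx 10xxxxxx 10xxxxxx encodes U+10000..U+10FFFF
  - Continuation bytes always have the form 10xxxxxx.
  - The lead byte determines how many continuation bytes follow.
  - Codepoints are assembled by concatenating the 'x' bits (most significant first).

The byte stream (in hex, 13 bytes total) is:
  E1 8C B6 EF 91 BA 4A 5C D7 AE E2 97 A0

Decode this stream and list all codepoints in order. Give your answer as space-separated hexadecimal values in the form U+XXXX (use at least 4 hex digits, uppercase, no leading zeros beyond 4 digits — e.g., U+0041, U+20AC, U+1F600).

Byte[0]=E1: 3-byte lead, need 2 cont bytes. acc=0x1
Byte[1]=8C: continuation. acc=(acc<<6)|0x0C=0x4C
Byte[2]=B6: continuation. acc=(acc<<6)|0x36=0x1336
Completed: cp=U+1336 (starts at byte 0)
Byte[3]=EF: 3-byte lead, need 2 cont bytes. acc=0xF
Byte[4]=91: continuation. acc=(acc<<6)|0x11=0x3D1
Byte[5]=BA: continuation. acc=(acc<<6)|0x3A=0xF47A
Completed: cp=U+F47A (starts at byte 3)
Byte[6]=4A: 1-byte ASCII. cp=U+004A
Byte[7]=5C: 1-byte ASCII. cp=U+005C
Byte[8]=D7: 2-byte lead, need 1 cont bytes. acc=0x17
Byte[9]=AE: continuation. acc=(acc<<6)|0x2E=0x5EE
Completed: cp=U+05EE (starts at byte 8)
Byte[10]=E2: 3-byte lead, need 2 cont bytes. acc=0x2
Byte[11]=97: continuation. acc=(acc<<6)|0x17=0x97
Byte[12]=A0: continuation. acc=(acc<<6)|0x20=0x25E0
Completed: cp=U+25E0 (starts at byte 10)

Answer: U+1336 U+F47A U+004A U+005C U+05EE U+25E0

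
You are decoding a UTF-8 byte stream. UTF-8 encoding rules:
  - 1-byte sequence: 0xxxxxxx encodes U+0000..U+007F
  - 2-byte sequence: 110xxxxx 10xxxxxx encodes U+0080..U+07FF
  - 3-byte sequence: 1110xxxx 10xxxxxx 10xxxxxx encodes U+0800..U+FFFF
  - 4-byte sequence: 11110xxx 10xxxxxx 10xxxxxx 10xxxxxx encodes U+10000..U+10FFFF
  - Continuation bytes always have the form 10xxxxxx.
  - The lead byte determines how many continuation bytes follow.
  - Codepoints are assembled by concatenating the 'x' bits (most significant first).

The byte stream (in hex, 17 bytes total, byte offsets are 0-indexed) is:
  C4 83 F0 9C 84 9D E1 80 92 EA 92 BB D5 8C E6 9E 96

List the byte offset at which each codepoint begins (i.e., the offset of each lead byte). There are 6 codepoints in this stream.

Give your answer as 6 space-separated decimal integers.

Answer: 0 2 6 9 12 14

Derivation:
Byte[0]=C4: 2-byte lead, need 1 cont bytes. acc=0x4
Byte[1]=83: continuation. acc=(acc<<6)|0x03=0x103
Completed: cp=U+0103 (starts at byte 0)
Byte[2]=F0: 4-byte lead, need 3 cont bytes. acc=0x0
Byte[3]=9C: continuation. acc=(acc<<6)|0x1C=0x1C
Byte[4]=84: continuation. acc=(acc<<6)|0x04=0x704
Byte[5]=9D: continuation. acc=(acc<<6)|0x1D=0x1C11D
Completed: cp=U+1C11D (starts at byte 2)
Byte[6]=E1: 3-byte lead, need 2 cont bytes. acc=0x1
Byte[7]=80: continuation. acc=(acc<<6)|0x00=0x40
Byte[8]=92: continuation. acc=(acc<<6)|0x12=0x1012
Completed: cp=U+1012 (starts at byte 6)
Byte[9]=EA: 3-byte lead, need 2 cont bytes. acc=0xA
Byte[10]=92: continuation. acc=(acc<<6)|0x12=0x292
Byte[11]=BB: continuation. acc=(acc<<6)|0x3B=0xA4BB
Completed: cp=U+A4BB (starts at byte 9)
Byte[12]=D5: 2-byte lead, need 1 cont bytes. acc=0x15
Byte[13]=8C: continuation. acc=(acc<<6)|0x0C=0x54C
Completed: cp=U+054C (starts at byte 12)
Byte[14]=E6: 3-byte lead, need 2 cont bytes. acc=0x6
Byte[15]=9E: continuation. acc=(acc<<6)|0x1E=0x19E
Byte[16]=96: continuation. acc=(acc<<6)|0x16=0x6796
Completed: cp=U+6796 (starts at byte 14)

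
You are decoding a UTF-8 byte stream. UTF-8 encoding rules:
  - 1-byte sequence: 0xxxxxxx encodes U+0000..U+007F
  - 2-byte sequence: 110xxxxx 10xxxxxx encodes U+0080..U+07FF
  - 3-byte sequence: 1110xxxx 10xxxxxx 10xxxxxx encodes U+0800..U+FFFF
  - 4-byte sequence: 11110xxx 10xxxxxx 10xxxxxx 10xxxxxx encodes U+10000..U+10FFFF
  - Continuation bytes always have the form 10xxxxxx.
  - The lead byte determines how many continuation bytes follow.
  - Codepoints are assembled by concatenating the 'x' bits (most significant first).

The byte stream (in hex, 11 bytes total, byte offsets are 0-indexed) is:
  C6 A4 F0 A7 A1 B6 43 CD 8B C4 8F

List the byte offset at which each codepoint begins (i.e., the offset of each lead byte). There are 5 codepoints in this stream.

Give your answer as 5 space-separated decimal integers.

Answer: 0 2 6 7 9

Derivation:
Byte[0]=C6: 2-byte lead, need 1 cont bytes. acc=0x6
Byte[1]=A4: continuation. acc=(acc<<6)|0x24=0x1A4
Completed: cp=U+01A4 (starts at byte 0)
Byte[2]=F0: 4-byte lead, need 3 cont bytes. acc=0x0
Byte[3]=A7: continuation. acc=(acc<<6)|0x27=0x27
Byte[4]=A1: continuation. acc=(acc<<6)|0x21=0x9E1
Byte[5]=B6: continuation. acc=(acc<<6)|0x36=0x27876
Completed: cp=U+27876 (starts at byte 2)
Byte[6]=43: 1-byte ASCII. cp=U+0043
Byte[7]=CD: 2-byte lead, need 1 cont bytes. acc=0xD
Byte[8]=8B: continuation. acc=(acc<<6)|0x0B=0x34B
Completed: cp=U+034B (starts at byte 7)
Byte[9]=C4: 2-byte lead, need 1 cont bytes. acc=0x4
Byte[10]=8F: continuation. acc=(acc<<6)|0x0F=0x10F
Completed: cp=U+010F (starts at byte 9)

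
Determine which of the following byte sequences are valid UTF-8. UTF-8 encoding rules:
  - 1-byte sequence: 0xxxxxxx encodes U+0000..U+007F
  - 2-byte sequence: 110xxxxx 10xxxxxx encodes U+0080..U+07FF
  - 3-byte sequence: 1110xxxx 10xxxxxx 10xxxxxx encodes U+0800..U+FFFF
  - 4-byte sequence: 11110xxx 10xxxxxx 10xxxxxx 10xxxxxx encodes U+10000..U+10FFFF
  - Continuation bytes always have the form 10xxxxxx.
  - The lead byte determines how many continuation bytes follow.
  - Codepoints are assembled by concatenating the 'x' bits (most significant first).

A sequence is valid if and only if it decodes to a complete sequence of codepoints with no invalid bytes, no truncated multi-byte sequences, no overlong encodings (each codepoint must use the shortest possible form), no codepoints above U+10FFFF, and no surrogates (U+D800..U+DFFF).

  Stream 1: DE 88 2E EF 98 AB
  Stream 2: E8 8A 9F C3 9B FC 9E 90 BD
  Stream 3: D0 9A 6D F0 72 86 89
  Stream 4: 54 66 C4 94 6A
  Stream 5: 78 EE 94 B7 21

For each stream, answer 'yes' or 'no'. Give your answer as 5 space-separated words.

Answer: yes no no yes yes

Derivation:
Stream 1: decodes cleanly. VALID
Stream 2: error at byte offset 5. INVALID
Stream 3: error at byte offset 4. INVALID
Stream 4: decodes cleanly. VALID
Stream 5: decodes cleanly. VALID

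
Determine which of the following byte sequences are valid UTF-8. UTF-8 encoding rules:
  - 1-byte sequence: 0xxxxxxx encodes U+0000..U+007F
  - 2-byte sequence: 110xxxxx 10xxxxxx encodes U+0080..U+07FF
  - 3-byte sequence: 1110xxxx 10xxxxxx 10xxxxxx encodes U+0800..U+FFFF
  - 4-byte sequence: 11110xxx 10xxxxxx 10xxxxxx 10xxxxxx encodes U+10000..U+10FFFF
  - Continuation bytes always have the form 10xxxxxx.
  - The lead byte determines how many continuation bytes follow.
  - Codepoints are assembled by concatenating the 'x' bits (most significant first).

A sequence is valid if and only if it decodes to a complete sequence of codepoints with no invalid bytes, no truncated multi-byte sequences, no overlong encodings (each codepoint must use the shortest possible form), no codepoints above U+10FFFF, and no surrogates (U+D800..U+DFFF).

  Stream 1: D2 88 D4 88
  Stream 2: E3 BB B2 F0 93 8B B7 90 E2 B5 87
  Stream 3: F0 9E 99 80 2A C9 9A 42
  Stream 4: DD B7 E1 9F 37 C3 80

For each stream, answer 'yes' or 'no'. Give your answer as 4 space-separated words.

Answer: yes no yes no

Derivation:
Stream 1: decodes cleanly. VALID
Stream 2: error at byte offset 7. INVALID
Stream 3: decodes cleanly. VALID
Stream 4: error at byte offset 4. INVALID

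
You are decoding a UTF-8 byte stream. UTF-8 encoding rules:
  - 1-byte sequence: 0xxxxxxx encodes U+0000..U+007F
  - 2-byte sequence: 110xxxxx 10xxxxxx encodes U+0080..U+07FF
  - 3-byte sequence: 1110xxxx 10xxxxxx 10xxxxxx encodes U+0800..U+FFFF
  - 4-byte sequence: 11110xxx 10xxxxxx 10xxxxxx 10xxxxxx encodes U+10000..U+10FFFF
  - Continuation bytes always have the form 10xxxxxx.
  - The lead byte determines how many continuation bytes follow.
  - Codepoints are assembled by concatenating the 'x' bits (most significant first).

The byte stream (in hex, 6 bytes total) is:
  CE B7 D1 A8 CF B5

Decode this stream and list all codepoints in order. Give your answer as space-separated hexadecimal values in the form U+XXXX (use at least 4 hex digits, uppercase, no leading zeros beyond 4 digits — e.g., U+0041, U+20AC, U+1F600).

Answer: U+03B7 U+0468 U+03F5

Derivation:
Byte[0]=CE: 2-byte lead, need 1 cont bytes. acc=0xE
Byte[1]=B7: continuation. acc=(acc<<6)|0x37=0x3B7
Completed: cp=U+03B7 (starts at byte 0)
Byte[2]=D1: 2-byte lead, need 1 cont bytes. acc=0x11
Byte[3]=A8: continuation. acc=(acc<<6)|0x28=0x468
Completed: cp=U+0468 (starts at byte 2)
Byte[4]=CF: 2-byte lead, need 1 cont bytes. acc=0xF
Byte[5]=B5: continuation. acc=(acc<<6)|0x35=0x3F5
Completed: cp=U+03F5 (starts at byte 4)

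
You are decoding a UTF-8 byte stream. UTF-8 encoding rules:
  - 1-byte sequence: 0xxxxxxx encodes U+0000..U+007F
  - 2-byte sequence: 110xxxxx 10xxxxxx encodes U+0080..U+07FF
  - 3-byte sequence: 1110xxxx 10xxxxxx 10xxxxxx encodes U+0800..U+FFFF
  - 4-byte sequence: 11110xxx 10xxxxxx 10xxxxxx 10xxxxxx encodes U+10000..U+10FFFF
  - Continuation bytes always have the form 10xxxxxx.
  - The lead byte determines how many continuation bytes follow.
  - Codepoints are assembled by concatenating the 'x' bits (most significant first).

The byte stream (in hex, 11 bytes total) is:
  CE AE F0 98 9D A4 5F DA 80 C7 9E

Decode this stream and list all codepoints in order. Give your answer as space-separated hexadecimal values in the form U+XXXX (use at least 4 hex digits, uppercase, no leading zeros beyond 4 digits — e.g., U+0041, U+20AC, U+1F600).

Byte[0]=CE: 2-byte lead, need 1 cont bytes. acc=0xE
Byte[1]=AE: continuation. acc=(acc<<6)|0x2E=0x3AE
Completed: cp=U+03AE (starts at byte 0)
Byte[2]=F0: 4-byte lead, need 3 cont bytes. acc=0x0
Byte[3]=98: continuation. acc=(acc<<6)|0x18=0x18
Byte[4]=9D: continuation. acc=(acc<<6)|0x1D=0x61D
Byte[5]=A4: continuation. acc=(acc<<6)|0x24=0x18764
Completed: cp=U+18764 (starts at byte 2)
Byte[6]=5F: 1-byte ASCII. cp=U+005F
Byte[7]=DA: 2-byte lead, need 1 cont bytes. acc=0x1A
Byte[8]=80: continuation. acc=(acc<<6)|0x00=0x680
Completed: cp=U+0680 (starts at byte 7)
Byte[9]=C7: 2-byte lead, need 1 cont bytes. acc=0x7
Byte[10]=9E: continuation. acc=(acc<<6)|0x1E=0x1DE
Completed: cp=U+01DE (starts at byte 9)

Answer: U+03AE U+18764 U+005F U+0680 U+01DE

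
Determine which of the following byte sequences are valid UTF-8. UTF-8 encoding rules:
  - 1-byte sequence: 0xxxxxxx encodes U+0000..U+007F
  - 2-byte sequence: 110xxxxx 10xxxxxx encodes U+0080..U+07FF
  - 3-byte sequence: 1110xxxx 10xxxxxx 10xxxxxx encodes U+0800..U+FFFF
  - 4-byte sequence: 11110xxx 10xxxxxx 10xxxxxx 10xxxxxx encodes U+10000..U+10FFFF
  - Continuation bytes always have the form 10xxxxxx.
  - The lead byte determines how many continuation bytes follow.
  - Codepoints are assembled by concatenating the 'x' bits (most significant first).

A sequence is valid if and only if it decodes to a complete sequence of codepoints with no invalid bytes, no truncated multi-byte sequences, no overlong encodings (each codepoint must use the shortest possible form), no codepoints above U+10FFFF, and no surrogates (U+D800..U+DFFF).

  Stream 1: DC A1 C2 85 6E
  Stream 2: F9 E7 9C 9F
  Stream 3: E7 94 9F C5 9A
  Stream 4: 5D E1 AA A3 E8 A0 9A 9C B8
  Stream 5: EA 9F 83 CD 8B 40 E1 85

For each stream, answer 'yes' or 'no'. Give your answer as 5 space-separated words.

Answer: yes no yes no no

Derivation:
Stream 1: decodes cleanly. VALID
Stream 2: error at byte offset 0. INVALID
Stream 3: decodes cleanly. VALID
Stream 4: error at byte offset 7. INVALID
Stream 5: error at byte offset 8. INVALID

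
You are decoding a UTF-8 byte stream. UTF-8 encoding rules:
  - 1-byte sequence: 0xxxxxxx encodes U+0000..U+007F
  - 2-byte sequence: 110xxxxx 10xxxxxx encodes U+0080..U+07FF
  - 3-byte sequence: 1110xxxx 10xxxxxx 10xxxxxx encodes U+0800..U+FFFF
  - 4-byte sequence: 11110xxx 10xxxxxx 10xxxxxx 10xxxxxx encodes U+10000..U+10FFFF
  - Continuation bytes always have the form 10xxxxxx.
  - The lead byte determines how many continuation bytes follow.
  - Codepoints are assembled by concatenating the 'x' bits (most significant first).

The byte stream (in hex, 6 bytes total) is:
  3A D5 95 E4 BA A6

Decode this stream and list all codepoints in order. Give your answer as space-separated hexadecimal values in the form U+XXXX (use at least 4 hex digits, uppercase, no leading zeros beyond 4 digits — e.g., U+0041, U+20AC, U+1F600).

Answer: U+003A U+0555 U+4EA6

Derivation:
Byte[0]=3A: 1-byte ASCII. cp=U+003A
Byte[1]=D5: 2-byte lead, need 1 cont bytes. acc=0x15
Byte[2]=95: continuation. acc=(acc<<6)|0x15=0x555
Completed: cp=U+0555 (starts at byte 1)
Byte[3]=E4: 3-byte lead, need 2 cont bytes. acc=0x4
Byte[4]=BA: continuation. acc=(acc<<6)|0x3A=0x13A
Byte[5]=A6: continuation. acc=(acc<<6)|0x26=0x4EA6
Completed: cp=U+4EA6 (starts at byte 3)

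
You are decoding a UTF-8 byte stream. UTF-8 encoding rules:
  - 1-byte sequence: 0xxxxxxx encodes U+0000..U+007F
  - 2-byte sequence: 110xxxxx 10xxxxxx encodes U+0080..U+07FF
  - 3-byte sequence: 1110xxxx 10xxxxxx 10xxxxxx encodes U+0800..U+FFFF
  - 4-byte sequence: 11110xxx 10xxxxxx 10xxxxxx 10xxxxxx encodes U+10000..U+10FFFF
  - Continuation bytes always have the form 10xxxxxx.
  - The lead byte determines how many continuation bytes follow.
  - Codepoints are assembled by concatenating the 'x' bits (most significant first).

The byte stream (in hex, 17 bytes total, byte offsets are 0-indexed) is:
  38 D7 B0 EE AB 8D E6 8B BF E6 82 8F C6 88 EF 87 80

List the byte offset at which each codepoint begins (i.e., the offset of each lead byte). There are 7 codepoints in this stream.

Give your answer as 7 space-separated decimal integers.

Byte[0]=38: 1-byte ASCII. cp=U+0038
Byte[1]=D7: 2-byte lead, need 1 cont bytes. acc=0x17
Byte[2]=B0: continuation. acc=(acc<<6)|0x30=0x5F0
Completed: cp=U+05F0 (starts at byte 1)
Byte[3]=EE: 3-byte lead, need 2 cont bytes. acc=0xE
Byte[4]=AB: continuation. acc=(acc<<6)|0x2B=0x3AB
Byte[5]=8D: continuation. acc=(acc<<6)|0x0D=0xEACD
Completed: cp=U+EACD (starts at byte 3)
Byte[6]=E6: 3-byte lead, need 2 cont bytes. acc=0x6
Byte[7]=8B: continuation. acc=(acc<<6)|0x0B=0x18B
Byte[8]=BF: continuation. acc=(acc<<6)|0x3F=0x62FF
Completed: cp=U+62FF (starts at byte 6)
Byte[9]=E6: 3-byte lead, need 2 cont bytes. acc=0x6
Byte[10]=82: continuation. acc=(acc<<6)|0x02=0x182
Byte[11]=8F: continuation. acc=(acc<<6)|0x0F=0x608F
Completed: cp=U+608F (starts at byte 9)
Byte[12]=C6: 2-byte lead, need 1 cont bytes. acc=0x6
Byte[13]=88: continuation. acc=(acc<<6)|0x08=0x188
Completed: cp=U+0188 (starts at byte 12)
Byte[14]=EF: 3-byte lead, need 2 cont bytes. acc=0xF
Byte[15]=87: continuation. acc=(acc<<6)|0x07=0x3C7
Byte[16]=80: continuation. acc=(acc<<6)|0x00=0xF1C0
Completed: cp=U+F1C0 (starts at byte 14)

Answer: 0 1 3 6 9 12 14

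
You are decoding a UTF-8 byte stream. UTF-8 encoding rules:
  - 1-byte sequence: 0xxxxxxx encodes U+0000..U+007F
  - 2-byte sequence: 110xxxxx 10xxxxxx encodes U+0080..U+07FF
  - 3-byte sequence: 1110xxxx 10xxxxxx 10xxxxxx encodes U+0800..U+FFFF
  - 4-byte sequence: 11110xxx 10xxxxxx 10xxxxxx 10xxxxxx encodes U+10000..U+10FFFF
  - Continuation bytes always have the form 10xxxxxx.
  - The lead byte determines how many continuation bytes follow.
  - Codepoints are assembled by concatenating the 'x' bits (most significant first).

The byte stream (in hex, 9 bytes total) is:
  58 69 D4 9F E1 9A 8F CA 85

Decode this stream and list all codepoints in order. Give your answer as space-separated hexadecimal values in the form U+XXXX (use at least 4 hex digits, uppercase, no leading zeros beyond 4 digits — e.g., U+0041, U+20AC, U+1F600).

Byte[0]=58: 1-byte ASCII. cp=U+0058
Byte[1]=69: 1-byte ASCII. cp=U+0069
Byte[2]=D4: 2-byte lead, need 1 cont bytes. acc=0x14
Byte[3]=9F: continuation. acc=(acc<<6)|0x1F=0x51F
Completed: cp=U+051F (starts at byte 2)
Byte[4]=E1: 3-byte lead, need 2 cont bytes. acc=0x1
Byte[5]=9A: continuation. acc=(acc<<6)|0x1A=0x5A
Byte[6]=8F: continuation. acc=(acc<<6)|0x0F=0x168F
Completed: cp=U+168F (starts at byte 4)
Byte[7]=CA: 2-byte lead, need 1 cont bytes. acc=0xA
Byte[8]=85: continuation. acc=(acc<<6)|0x05=0x285
Completed: cp=U+0285 (starts at byte 7)

Answer: U+0058 U+0069 U+051F U+168F U+0285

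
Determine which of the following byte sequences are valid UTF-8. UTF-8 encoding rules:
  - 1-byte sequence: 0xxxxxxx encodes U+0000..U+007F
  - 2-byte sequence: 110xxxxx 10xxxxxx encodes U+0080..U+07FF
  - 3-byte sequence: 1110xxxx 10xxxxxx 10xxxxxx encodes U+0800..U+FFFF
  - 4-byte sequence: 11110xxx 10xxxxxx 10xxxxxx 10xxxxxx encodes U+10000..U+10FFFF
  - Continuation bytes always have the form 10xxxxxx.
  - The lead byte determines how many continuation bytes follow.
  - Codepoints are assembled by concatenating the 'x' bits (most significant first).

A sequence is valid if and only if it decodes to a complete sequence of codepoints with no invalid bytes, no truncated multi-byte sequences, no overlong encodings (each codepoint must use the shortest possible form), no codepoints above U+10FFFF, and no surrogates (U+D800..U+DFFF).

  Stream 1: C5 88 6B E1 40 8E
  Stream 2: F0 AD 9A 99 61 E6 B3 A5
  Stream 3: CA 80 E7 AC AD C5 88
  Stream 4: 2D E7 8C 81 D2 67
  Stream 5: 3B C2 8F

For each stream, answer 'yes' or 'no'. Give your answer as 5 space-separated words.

Stream 1: error at byte offset 4. INVALID
Stream 2: decodes cleanly. VALID
Stream 3: decodes cleanly. VALID
Stream 4: error at byte offset 5. INVALID
Stream 5: decodes cleanly. VALID

Answer: no yes yes no yes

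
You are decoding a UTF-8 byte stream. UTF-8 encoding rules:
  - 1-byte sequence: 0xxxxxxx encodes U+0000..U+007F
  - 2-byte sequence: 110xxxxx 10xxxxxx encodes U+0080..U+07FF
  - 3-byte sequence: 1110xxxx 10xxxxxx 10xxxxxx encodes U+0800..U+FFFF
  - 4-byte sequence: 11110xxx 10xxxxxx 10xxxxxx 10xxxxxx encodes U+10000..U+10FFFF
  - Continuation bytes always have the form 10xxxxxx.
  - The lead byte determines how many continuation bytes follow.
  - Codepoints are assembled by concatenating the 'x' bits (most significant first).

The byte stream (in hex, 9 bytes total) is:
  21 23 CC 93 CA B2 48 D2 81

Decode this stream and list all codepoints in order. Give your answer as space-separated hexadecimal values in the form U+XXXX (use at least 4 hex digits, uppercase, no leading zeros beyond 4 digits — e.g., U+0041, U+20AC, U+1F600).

Byte[0]=21: 1-byte ASCII. cp=U+0021
Byte[1]=23: 1-byte ASCII. cp=U+0023
Byte[2]=CC: 2-byte lead, need 1 cont bytes. acc=0xC
Byte[3]=93: continuation. acc=(acc<<6)|0x13=0x313
Completed: cp=U+0313 (starts at byte 2)
Byte[4]=CA: 2-byte lead, need 1 cont bytes. acc=0xA
Byte[5]=B2: continuation. acc=(acc<<6)|0x32=0x2B2
Completed: cp=U+02B2 (starts at byte 4)
Byte[6]=48: 1-byte ASCII. cp=U+0048
Byte[7]=D2: 2-byte lead, need 1 cont bytes. acc=0x12
Byte[8]=81: continuation. acc=(acc<<6)|0x01=0x481
Completed: cp=U+0481 (starts at byte 7)

Answer: U+0021 U+0023 U+0313 U+02B2 U+0048 U+0481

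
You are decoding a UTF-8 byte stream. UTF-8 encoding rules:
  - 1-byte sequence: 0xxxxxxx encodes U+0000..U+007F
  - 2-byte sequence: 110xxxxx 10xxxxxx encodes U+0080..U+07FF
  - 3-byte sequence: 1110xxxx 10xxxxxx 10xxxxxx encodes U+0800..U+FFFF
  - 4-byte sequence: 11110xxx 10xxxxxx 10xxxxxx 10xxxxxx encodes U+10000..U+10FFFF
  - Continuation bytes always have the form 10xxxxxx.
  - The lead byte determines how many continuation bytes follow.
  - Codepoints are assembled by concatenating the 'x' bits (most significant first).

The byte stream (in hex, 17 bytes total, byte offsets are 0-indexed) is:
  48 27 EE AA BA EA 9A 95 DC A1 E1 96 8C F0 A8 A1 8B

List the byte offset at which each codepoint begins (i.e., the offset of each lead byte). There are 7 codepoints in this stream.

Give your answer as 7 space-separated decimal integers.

Byte[0]=48: 1-byte ASCII. cp=U+0048
Byte[1]=27: 1-byte ASCII. cp=U+0027
Byte[2]=EE: 3-byte lead, need 2 cont bytes. acc=0xE
Byte[3]=AA: continuation. acc=(acc<<6)|0x2A=0x3AA
Byte[4]=BA: continuation. acc=(acc<<6)|0x3A=0xEABA
Completed: cp=U+EABA (starts at byte 2)
Byte[5]=EA: 3-byte lead, need 2 cont bytes. acc=0xA
Byte[6]=9A: continuation. acc=(acc<<6)|0x1A=0x29A
Byte[7]=95: continuation. acc=(acc<<6)|0x15=0xA695
Completed: cp=U+A695 (starts at byte 5)
Byte[8]=DC: 2-byte lead, need 1 cont bytes. acc=0x1C
Byte[9]=A1: continuation. acc=(acc<<6)|0x21=0x721
Completed: cp=U+0721 (starts at byte 8)
Byte[10]=E1: 3-byte lead, need 2 cont bytes. acc=0x1
Byte[11]=96: continuation. acc=(acc<<6)|0x16=0x56
Byte[12]=8C: continuation. acc=(acc<<6)|0x0C=0x158C
Completed: cp=U+158C (starts at byte 10)
Byte[13]=F0: 4-byte lead, need 3 cont bytes. acc=0x0
Byte[14]=A8: continuation. acc=(acc<<6)|0x28=0x28
Byte[15]=A1: continuation. acc=(acc<<6)|0x21=0xA21
Byte[16]=8B: continuation. acc=(acc<<6)|0x0B=0x2884B
Completed: cp=U+2884B (starts at byte 13)

Answer: 0 1 2 5 8 10 13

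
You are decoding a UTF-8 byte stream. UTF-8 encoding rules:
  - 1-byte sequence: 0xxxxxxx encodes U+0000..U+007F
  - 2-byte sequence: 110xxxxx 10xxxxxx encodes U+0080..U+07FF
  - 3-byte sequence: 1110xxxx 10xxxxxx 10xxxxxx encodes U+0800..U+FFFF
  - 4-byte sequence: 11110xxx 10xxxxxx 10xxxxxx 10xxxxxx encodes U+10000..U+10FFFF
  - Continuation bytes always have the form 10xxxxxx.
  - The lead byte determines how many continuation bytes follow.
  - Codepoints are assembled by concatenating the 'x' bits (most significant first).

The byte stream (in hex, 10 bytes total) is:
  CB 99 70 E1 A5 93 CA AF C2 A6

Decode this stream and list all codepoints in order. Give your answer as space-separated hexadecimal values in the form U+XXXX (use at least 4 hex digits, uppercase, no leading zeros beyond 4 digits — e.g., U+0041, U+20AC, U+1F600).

Byte[0]=CB: 2-byte lead, need 1 cont bytes. acc=0xB
Byte[1]=99: continuation. acc=(acc<<6)|0x19=0x2D9
Completed: cp=U+02D9 (starts at byte 0)
Byte[2]=70: 1-byte ASCII. cp=U+0070
Byte[3]=E1: 3-byte lead, need 2 cont bytes. acc=0x1
Byte[4]=A5: continuation. acc=(acc<<6)|0x25=0x65
Byte[5]=93: continuation. acc=(acc<<6)|0x13=0x1953
Completed: cp=U+1953 (starts at byte 3)
Byte[6]=CA: 2-byte lead, need 1 cont bytes. acc=0xA
Byte[7]=AF: continuation. acc=(acc<<6)|0x2F=0x2AF
Completed: cp=U+02AF (starts at byte 6)
Byte[8]=C2: 2-byte lead, need 1 cont bytes. acc=0x2
Byte[9]=A6: continuation. acc=(acc<<6)|0x26=0xA6
Completed: cp=U+00A6 (starts at byte 8)

Answer: U+02D9 U+0070 U+1953 U+02AF U+00A6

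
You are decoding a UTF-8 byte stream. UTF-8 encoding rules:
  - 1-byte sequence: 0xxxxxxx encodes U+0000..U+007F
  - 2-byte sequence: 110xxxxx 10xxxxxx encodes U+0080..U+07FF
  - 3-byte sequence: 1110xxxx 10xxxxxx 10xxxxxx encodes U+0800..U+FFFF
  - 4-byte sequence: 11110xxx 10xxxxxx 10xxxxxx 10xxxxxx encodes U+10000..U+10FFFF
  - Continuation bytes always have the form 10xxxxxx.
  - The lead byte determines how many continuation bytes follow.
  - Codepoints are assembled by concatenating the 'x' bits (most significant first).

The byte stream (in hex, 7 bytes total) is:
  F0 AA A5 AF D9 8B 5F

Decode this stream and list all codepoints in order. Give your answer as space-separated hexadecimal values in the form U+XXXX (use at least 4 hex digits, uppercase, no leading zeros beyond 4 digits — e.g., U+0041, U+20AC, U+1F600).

Byte[0]=F0: 4-byte lead, need 3 cont bytes. acc=0x0
Byte[1]=AA: continuation. acc=(acc<<6)|0x2A=0x2A
Byte[2]=A5: continuation. acc=(acc<<6)|0x25=0xAA5
Byte[3]=AF: continuation. acc=(acc<<6)|0x2F=0x2A96F
Completed: cp=U+2A96F (starts at byte 0)
Byte[4]=D9: 2-byte lead, need 1 cont bytes. acc=0x19
Byte[5]=8B: continuation. acc=(acc<<6)|0x0B=0x64B
Completed: cp=U+064B (starts at byte 4)
Byte[6]=5F: 1-byte ASCII. cp=U+005F

Answer: U+2A96F U+064B U+005F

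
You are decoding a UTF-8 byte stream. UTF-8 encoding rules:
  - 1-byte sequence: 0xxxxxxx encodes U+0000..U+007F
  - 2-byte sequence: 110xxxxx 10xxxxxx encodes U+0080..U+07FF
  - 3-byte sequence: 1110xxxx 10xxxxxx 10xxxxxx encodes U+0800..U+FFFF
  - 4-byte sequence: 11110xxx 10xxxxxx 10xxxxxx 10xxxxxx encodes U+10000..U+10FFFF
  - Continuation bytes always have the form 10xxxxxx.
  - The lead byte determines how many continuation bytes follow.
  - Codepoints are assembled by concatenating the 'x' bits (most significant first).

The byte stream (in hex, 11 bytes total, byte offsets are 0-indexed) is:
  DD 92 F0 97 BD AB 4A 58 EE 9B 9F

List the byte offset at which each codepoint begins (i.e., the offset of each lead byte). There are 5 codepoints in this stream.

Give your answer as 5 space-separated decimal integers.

Byte[0]=DD: 2-byte lead, need 1 cont bytes. acc=0x1D
Byte[1]=92: continuation. acc=(acc<<6)|0x12=0x752
Completed: cp=U+0752 (starts at byte 0)
Byte[2]=F0: 4-byte lead, need 3 cont bytes. acc=0x0
Byte[3]=97: continuation. acc=(acc<<6)|0x17=0x17
Byte[4]=BD: continuation. acc=(acc<<6)|0x3D=0x5FD
Byte[5]=AB: continuation. acc=(acc<<6)|0x2B=0x17F6B
Completed: cp=U+17F6B (starts at byte 2)
Byte[6]=4A: 1-byte ASCII. cp=U+004A
Byte[7]=58: 1-byte ASCII. cp=U+0058
Byte[8]=EE: 3-byte lead, need 2 cont bytes. acc=0xE
Byte[9]=9B: continuation. acc=(acc<<6)|0x1B=0x39B
Byte[10]=9F: continuation. acc=(acc<<6)|0x1F=0xE6DF
Completed: cp=U+E6DF (starts at byte 8)

Answer: 0 2 6 7 8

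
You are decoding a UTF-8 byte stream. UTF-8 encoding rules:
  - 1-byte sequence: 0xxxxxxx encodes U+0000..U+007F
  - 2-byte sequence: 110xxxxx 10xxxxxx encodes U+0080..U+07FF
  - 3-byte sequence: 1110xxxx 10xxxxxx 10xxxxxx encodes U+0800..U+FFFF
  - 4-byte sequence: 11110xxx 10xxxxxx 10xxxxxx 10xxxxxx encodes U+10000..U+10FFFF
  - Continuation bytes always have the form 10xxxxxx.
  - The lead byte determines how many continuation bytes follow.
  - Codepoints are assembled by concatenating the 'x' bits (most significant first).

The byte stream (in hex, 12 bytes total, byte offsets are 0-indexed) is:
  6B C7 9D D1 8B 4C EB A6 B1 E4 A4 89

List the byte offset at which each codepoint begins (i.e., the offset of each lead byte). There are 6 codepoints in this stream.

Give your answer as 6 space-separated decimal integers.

Byte[0]=6B: 1-byte ASCII. cp=U+006B
Byte[1]=C7: 2-byte lead, need 1 cont bytes. acc=0x7
Byte[2]=9D: continuation. acc=(acc<<6)|0x1D=0x1DD
Completed: cp=U+01DD (starts at byte 1)
Byte[3]=D1: 2-byte lead, need 1 cont bytes. acc=0x11
Byte[4]=8B: continuation. acc=(acc<<6)|0x0B=0x44B
Completed: cp=U+044B (starts at byte 3)
Byte[5]=4C: 1-byte ASCII. cp=U+004C
Byte[6]=EB: 3-byte lead, need 2 cont bytes. acc=0xB
Byte[7]=A6: continuation. acc=(acc<<6)|0x26=0x2E6
Byte[8]=B1: continuation. acc=(acc<<6)|0x31=0xB9B1
Completed: cp=U+B9B1 (starts at byte 6)
Byte[9]=E4: 3-byte lead, need 2 cont bytes. acc=0x4
Byte[10]=A4: continuation. acc=(acc<<6)|0x24=0x124
Byte[11]=89: continuation. acc=(acc<<6)|0x09=0x4909
Completed: cp=U+4909 (starts at byte 9)

Answer: 0 1 3 5 6 9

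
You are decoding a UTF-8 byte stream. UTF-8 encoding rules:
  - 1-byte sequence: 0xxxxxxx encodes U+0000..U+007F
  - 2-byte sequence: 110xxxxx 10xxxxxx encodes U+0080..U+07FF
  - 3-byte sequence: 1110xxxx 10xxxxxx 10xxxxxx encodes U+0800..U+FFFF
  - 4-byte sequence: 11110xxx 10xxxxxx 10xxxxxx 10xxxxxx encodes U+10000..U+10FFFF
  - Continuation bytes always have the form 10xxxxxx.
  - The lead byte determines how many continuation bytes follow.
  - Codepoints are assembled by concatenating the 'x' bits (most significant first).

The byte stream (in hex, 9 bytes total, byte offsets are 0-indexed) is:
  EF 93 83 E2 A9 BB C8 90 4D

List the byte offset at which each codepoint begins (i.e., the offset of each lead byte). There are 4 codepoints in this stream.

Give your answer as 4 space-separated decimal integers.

Answer: 0 3 6 8

Derivation:
Byte[0]=EF: 3-byte lead, need 2 cont bytes. acc=0xF
Byte[1]=93: continuation. acc=(acc<<6)|0x13=0x3D3
Byte[2]=83: continuation. acc=(acc<<6)|0x03=0xF4C3
Completed: cp=U+F4C3 (starts at byte 0)
Byte[3]=E2: 3-byte lead, need 2 cont bytes. acc=0x2
Byte[4]=A9: continuation. acc=(acc<<6)|0x29=0xA9
Byte[5]=BB: continuation. acc=(acc<<6)|0x3B=0x2A7B
Completed: cp=U+2A7B (starts at byte 3)
Byte[6]=C8: 2-byte lead, need 1 cont bytes. acc=0x8
Byte[7]=90: continuation. acc=(acc<<6)|0x10=0x210
Completed: cp=U+0210 (starts at byte 6)
Byte[8]=4D: 1-byte ASCII. cp=U+004D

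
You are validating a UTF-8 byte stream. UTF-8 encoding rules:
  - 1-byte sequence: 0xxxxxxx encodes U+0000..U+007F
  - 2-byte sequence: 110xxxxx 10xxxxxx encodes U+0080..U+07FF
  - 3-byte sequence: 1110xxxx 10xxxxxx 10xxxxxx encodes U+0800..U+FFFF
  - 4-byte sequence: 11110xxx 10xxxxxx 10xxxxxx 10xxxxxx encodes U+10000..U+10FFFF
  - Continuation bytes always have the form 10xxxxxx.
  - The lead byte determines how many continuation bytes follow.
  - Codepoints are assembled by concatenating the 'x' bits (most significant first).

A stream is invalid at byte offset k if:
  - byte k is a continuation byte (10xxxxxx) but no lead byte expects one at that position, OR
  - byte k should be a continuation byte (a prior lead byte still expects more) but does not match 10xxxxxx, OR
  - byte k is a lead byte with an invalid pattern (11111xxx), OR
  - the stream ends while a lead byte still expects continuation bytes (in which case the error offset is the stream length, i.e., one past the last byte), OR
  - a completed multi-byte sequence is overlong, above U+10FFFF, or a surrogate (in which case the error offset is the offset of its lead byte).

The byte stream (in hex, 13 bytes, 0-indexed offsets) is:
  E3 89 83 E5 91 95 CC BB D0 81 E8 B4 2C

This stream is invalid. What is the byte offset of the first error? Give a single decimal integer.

Byte[0]=E3: 3-byte lead, need 2 cont bytes. acc=0x3
Byte[1]=89: continuation. acc=(acc<<6)|0x09=0xC9
Byte[2]=83: continuation. acc=(acc<<6)|0x03=0x3243
Completed: cp=U+3243 (starts at byte 0)
Byte[3]=E5: 3-byte lead, need 2 cont bytes. acc=0x5
Byte[4]=91: continuation. acc=(acc<<6)|0x11=0x151
Byte[5]=95: continuation. acc=(acc<<6)|0x15=0x5455
Completed: cp=U+5455 (starts at byte 3)
Byte[6]=CC: 2-byte lead, need 1 cont bytes. acc=0xC
Byte[7]=BB: continuation. acc=(acc<<6)|0x3B=0x33B
Completed: cp=U+033B (starts at byte 6)
Byte[8]=D0: 2-byte lead, need 1 cont bytes. acc=0x10
Byte[9]=81: continuation. acc=(acc<<6)|0x01=0x401
Completed: cp=U+0401 (starts at byte 8)
Byte[10]=E8: 3-byte lead, need 2 cont bytes. acc=0x8
Byte[11]=B4: continuation. acc=(acc<<6)|0x34=0x234
Byte[12]=2C: expected 10xxxxxx continuation. INVALID

Answer: 12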